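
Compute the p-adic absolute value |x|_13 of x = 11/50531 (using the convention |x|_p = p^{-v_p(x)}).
|11/50531|_13 = 2197

Step 1 — compute v_13(x) by factoring powers of 13 out of the numerator and denominator: v_13(11/50531) = -3. Step 2 — apply |x|_p = p^{-v_p(x)} = 13^{3} = 2197.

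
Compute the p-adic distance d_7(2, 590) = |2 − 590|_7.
d_7(2, 590) = 1/49

Step 1 — x − y = 2 − 590 = -588. Step 2 — v_7(-588) = 2 (factor: -588 = −(7^2 · 12); the sign does not affect v_p). Step 3 — |x − y|_7 = 7^{-2} = 1/49.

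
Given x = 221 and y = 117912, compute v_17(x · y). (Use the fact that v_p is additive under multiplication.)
v_17(26058552) = 4

v_p(x) = 1 (factor: 221 = 17^1 · 13); v_p(y) = 3 (factor: 117912 = 17^3 · 24). Additivity: v_p(xy) = v_p(x) + v_p(y) = 1 + 3 = 4. (Direct check: xy = 26058552 = 17^4 · (312).)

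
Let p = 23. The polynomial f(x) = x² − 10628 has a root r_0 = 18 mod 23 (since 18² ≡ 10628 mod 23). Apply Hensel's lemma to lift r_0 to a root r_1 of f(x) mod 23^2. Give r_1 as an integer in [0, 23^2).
r_1 = 363 (mod 529)

Hensel's recurrence: r_{i+1} = r_i − f(r_i)·(f′(r_i))^{-1} mod 23^{i+2}, with f′(x) = 2x. Iterate:
  r_0 = 18 (mod 23)
  r_1 = 363 (mod 529)
Final: r_1 = 363, and one checks f(r_1) ≡ 0 mod 23^2.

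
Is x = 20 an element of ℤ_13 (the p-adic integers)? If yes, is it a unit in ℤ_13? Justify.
x ∈ ℤ_13^× (unit); v_13(x) = 0

ℤ_13 = {x ∈ ℚ_13 : v_13(x) ≥ 0} and ℤ_13^× = {x ∈ ℤ_13 : v_13(x) = 0}. Here v_13(20) = v_13(num) − v_13(den) = 0; compare against these criteria.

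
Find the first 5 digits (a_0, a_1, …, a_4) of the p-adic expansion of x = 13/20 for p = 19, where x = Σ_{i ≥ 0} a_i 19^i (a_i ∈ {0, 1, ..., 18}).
(a_0, …, a_4) = (13, 6, 12, 6, 12)

v_19(13/20) = 0 (numerator and denominator both coprime to 19), so x ∈ ℤ_19^×. Compute digits iteratively via a_i = x_i mod 19, x_{i+1} = (x_i − a_i)/19, with x_0 = x:
  x_0 = 13/20;  a_0 = 13;  x_1 = (x_0 − 13)/19 = -13/20
  x_1 = -13/20;  a_1 = 6;  x_2 = (x_1 − 6)/19 = -7/20
  x_2 = -7/20;  a_2 = 12;  x_3 = (x_2 − 12)/19 = -13/20
  x_3 = -13/20;  a_3 = 6;  x_4 = (x_3 − 6)/19 = -7/20
  x_4 = -7/20;  a_4 = 12;  x_5 = (x_4 − 12)/19 = -13/20
Digits: (13, 6, 12, 6, 12).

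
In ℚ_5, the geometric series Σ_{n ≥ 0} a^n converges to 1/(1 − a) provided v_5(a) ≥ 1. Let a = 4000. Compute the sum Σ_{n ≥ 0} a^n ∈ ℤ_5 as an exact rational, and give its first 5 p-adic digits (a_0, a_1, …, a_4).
Σ a^n = 1/(1 − a) = -1/3999;  first 5 digits = (1, 0, 0, 2, 1)

v_5(a) = 3 ≥ 1, so the series converges in ℤ_5 to 1/(1 − a) = 1/(1 − 4000) = -1/3999. Expand this rational in ℤ_5: compute digits iteratively via d_i = x_i mod 5, x_{i+1} = (x_i − d_i)/5. The first 5 digits are (1, 0, 0, 2, 1).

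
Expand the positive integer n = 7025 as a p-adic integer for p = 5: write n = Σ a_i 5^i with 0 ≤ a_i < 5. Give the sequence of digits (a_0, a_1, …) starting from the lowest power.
(a_0, a_1, …) = (0, 0, 1, 1, 1, 2)

Repeated division by 5 gives the digits low-to-high: 7025 = 1·5^2 + 1·5^3 + 1·5^4 + 2·5^5. Digit sequence: (0, 0, 1, 1, 1, 2).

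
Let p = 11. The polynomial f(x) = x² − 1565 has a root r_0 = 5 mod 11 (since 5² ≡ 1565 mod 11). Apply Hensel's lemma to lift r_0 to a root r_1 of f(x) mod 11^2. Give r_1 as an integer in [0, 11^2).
r_1 = 38 (mod 121)

Hensel's recurrence: r_{i+1} = r_i − f(r_i)·(f′(r_i))^{-1} mod 11^{i+2}, with f′(x) = 2x. Iterate:
  r_0 = 5 (mod 11)
  r_1 = 38 (mod 121)
Final: r_1 = 38, and one checks f(r_1) ≡ 0 mod 11^2.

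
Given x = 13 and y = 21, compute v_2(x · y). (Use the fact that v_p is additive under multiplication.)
v_2(273) = 0

v_p(x) = 0 (factor: 13 = 2^0 · 13); v_p(y) = 0 (factor: 21 = 2^0 · 21). Additivity: v_p(xy) = v_p(x) + v_p(y) = 0 + 0 = 0. (Direct check: xy = 273 = 2^0 · (273).)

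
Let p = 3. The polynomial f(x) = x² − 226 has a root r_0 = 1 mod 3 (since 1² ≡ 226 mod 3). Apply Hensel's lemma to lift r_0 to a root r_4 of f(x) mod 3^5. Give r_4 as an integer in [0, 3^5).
r_4 = 73 (mod 243)

Hensel's recurrence: r_{i+1} = r_i − f(r_i)·(f′(r_i))^{-1} mod 3^{i+2}, with f′(x) = 2x. Iterate:
  r_0 = 1 (mod 3)
  r_1 = 1 (mod 9)
  r_2 = 19 (mod 27)
  r_3 = 73 (mod 81)
  r_4 = 73 (mod 243)
Final: r_4 = 73, and one checks f(r_4) ≡ 0 mod 3^5.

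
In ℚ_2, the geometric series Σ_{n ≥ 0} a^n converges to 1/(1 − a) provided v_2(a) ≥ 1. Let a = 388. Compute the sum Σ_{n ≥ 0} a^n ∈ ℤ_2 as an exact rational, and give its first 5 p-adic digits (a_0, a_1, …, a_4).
Σ a^n = 1/(1 − a) = -1/387;  first 5 digits = (1, 0, 1, 0, 1)

v_2(a) = 2 ≥ 1, so the series converges in ℤ_2 to 1/(1 − a) = 1/(1 − 388) = -1/387. Expand this rational in ℤ_2: compute digits iteratively via d_i = x_i mod 2, x_{i+1} = (x_i − d_i)/2. The first 5 digits are (1, 0, 1, 0, 1).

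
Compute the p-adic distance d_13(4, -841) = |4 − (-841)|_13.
d_13(4, -841) = 1/169

Step 1 — x − y = 4 − (-841) = 845. Step 2 — v_13(845) = 2 (factor: 845 = (13^2 · 5); the sign does not affect v_p). Step 3 — |x − y|_13 = 13^{-2} = 1/169.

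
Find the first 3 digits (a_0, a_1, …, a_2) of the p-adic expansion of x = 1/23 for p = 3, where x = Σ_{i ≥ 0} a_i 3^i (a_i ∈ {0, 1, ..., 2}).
(a_0, …, a_2) = (2, 0, 2)

v_3(1/23) = 0 (numerator and denominator both coprime to 3), so x ∈ ℤ_3^×. Compute digits iteratively via a_i = x_i mod 3, x_{i+1} = (x_i − a_i)/3, with x_0 = x:
  x_0 = 1/23;  a_0 = 2;  x_1 = (x_0 − 2)/3 = -15/23
  x_1 = -15/23;  a_1 = 0;  x_2 = (x_1 − 0)/3 = -5/23
  x_2 = -5/23;  a_2 = 2;  x_3 = (x_2 − 2)/3 = -17/23
Digits: (2, 0, 2).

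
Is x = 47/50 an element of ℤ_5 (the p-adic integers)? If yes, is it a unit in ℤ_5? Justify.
x ∉ ℤ_5 (v_5(x) = -2 < 0)

ℤ_5 = {x ∈ ℚ_5 : v_5(x) ≥ 0} and ℤ_5^× = {x ∈ ℤ_5 : v_5(x) = 0}. Here v_5(47/50) = v_5(num) − v_5(den) = -2; compare against these criteria.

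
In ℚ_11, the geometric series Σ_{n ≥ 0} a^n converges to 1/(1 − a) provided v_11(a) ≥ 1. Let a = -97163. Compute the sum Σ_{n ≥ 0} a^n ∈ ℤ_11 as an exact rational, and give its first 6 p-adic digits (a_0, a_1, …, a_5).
Σ a^n = 1/(1 − a) = 1/97164;  first 6 digits = (1, 0, 0, 4, 4, 10)

v_11(a) = 3 ≥ 1, so the series converges in ℤ_11 to 1/(1 − a) = 1/(1 − (-97163)) = 1/97164. Expand this rational in ℤ_11: compute digits iteratively via d_i = x_i mod 11, x_{i+1} = (x_i − d_i)/11. The first 6 digits are (1, 0, 0, 4, 4, 10).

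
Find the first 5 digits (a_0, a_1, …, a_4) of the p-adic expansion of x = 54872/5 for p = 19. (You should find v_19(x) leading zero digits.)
(a_0, …, a_4) = (0, 0, 0, 13, 7)

v_19(54872/5) = 3, so a_0 = ... = a_2 = 0. Factor out: x = 19^3 · u with u = 8/5 a unit in ℤ_19. Expand u iteratively via a_{v+i} = u_i mod 19, u_{i+1} = (u_i − a_{v+i})/19:
  u_0 = 8/5;  a_3 = 13;  u_1 = (u_0 − 13)/19 = -3/5
  u_1 = -3/5;  a_4 = 7;  u_2 = (u_1 − 7)/19 = -2/5
Digits: (0, 0, 0, 13, 7).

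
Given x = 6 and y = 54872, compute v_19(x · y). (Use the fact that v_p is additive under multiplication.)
v_19(329232) = 3

v_p(x) = 0 (factor: 6 = 19^0 · 6); v_p(y) = 3 (factor: 54872 = 19^3 · 8). Additivity: v_p(xy) = v_p(x) + v_p(y) = 0 + 3 = 3. (Direct check: xy = 329232 = 19^3 · (48).)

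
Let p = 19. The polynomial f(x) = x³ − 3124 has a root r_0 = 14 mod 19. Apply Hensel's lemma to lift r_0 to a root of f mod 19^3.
r_2 = 3605 (mod 6859)

Hensel: r_{i+1} = r_i − f(r_i)/f′(r_i) mod 19^{i+2}, where f′(x) = 3x². Iterate:
  r_0 = 14 (mod 19)
  r_1 = 356 (mod 361)
  r_2 = 3605 (mod 6859)
Final: r = 3605 with f(r) ≡ 0 mod 19^3.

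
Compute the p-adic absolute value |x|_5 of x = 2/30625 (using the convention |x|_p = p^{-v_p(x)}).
|2/30625|_5 = 625

Step 1 — compute v_5(x) by factoring powers of 5 out of the numerator and denominator: v_5(2/30625) = -4. Step 2 — apply |x|_p = p^{-v_p(x)} = 5^{4} = 625.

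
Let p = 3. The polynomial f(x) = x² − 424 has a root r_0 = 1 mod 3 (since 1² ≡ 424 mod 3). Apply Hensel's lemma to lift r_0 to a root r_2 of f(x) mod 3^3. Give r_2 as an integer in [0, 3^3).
r_2 = 10 (mod 27)

Hensel's recurrence: r_{i+1} = r_i − f(r_i)·(f′(r_i))^{-1} mod 3^{i+2}, with f′(x) = 2x. Iterate:
  r_0 = 1 (mod 3)
  r_1 = 1 (mod 9)
  r_2 = 10 (mod 27)
Final: r_2 = 10, and one checks f(r_2) ≡ 0 mod 3^3.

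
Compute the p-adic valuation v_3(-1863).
v_3(-1863) = 4

v_3(n) is the largest exponent k such that 3^k divides n. Factor out: -1863 = -3^4 · 23. (Sign doesn't affect v_p.) So v_3(-1863) = 4.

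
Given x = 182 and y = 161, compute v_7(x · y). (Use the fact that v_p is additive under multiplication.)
v_7(29302) = 2

v_p(x) = 1 (factor: 182 = 7^1 · 26); v_p(y) = 1 (factor: 161 = 7^1 · 23). Additivity: v_p(xy) = v_p(x) + v_p(y) = 1 + 1 = 2. (Direct check: xy = 29302 = 7^2 · (598).)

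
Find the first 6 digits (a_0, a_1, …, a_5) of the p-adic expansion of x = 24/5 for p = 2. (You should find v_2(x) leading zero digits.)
(a_0, …, a_5) = (0, 0, 0, 1, 1, 1)

v_2(24/5) = 3, so a_0 = ... = a_2 = 0. Factor out: x = 2^3 · u with u = 3/5 a unit in ℤ_2. Expand u iteratively via a_{v+i} = u_i mod 2, u_{i+1} = (u_i − a_{v+i})/2:
  u_0 = 3/5;  a_3 = 1;  u_1 = (u_0 − 1)/2 = -1/5
  u_1 = -1/5;  a_4 = 1;  u_2 = (u_1 − 1)/2 = -3/5
  u_2 = -3/5;  a_5 = 1;  u_3 = (u_2 − 1)/2 = -4/5
Digits: (0, 0, 0, 1, 1, 1).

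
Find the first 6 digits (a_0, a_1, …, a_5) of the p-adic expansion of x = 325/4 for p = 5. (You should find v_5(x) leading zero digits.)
(a_0, …, a_5) = (0, 0, 2, 4, 3, 3)

v_5(325/4) = 2, so a_0 = ... = a_1 = 0. Factor out: x = 5^2 · u with u = 13/4 a unit in ℤ_5. Expand u iteratively via a_{v+i} = u_i mod 5, u_{i+1} = (u_i − a_{v+i})/5:
  u_0 = 13/4;  a_2 = 2;  u_1 = (u_0 − 2)/5 = 1/4
  u_1 = 1/4;  a_3 = 4;  u_2 = (u_1 − 4)/5 = -3/4
  u_2 = -3/4;  a_4 = 3;  u_3 = (u_2 − 3)/5 = -3/4
  u_3 = -3/4;  a_5 = 3;  u_4 = (u_3 − 3)/5 = -3/4
Digits: (0, 0, 2, 4, 3, 3).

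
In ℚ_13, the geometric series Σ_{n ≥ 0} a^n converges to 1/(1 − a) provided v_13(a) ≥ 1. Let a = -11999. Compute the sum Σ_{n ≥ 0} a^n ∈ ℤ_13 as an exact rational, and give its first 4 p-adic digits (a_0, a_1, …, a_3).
Σ a^n = 1/(1 − a) = 1/12000;  first 4 digits = (1, 0, 7, 7)

v_13(a) = 2 ≥ 1, so the series converges in ℤ_13 to 1/(1 − a) = 1/(1 − (-11999)) = 1/12000. Expand this rational in ℤ_13: compute digits iteratively via d_i = x_i mod 13, x_{i+1} = (x_i − d_i)/13. The first 4 digits are (1, 0, 7, 7).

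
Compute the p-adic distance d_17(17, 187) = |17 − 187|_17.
d_17(17, 187) = 1/17

Step 1 — x − y = 17 − 187 = -170. Step 2 — v_17(-170) = 1 (factor: -170 = −(17^1 · 10); the sign does not affect v_p). Step 3 — |x − y|_17 = 17^{-1} = 1/17.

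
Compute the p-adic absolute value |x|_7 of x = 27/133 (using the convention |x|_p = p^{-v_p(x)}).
|27/133|_7 = 7

Step 1 — compute v_7(x) by factoring powers of 7 out of the numerator and denominator: v_7(27/133) = -1. Step 2 — apply |x|_p = p^{-v_p(x)} = 7^{1} = 7.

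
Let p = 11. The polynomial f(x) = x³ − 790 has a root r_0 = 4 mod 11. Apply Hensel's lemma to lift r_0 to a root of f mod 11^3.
r_2 = 851 (mod 1331)

Hensel: r_{i+1} = r_i − f(r_i)/f′(r_i) mod 11^{i+2}, where f′(x) = 3x². Iterate:
  r_0 = 4 (mod 11)
  r_1 = 4 (mod 121)
  r_2 = 851 (mod 1331)
Final: r = 851 with f(r) ≡ 0 mod 11^3.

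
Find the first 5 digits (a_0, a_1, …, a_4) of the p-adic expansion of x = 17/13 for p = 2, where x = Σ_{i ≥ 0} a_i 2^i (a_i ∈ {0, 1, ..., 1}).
(a_0, …, a_4) = (1, 0, 1, 0, 1)

v_2(17/13) = 0 (numerator and denominator both coprime to 2), so x ∈ ℤ_2^×. Compute digits iteratively via a_i = x_i mod 2, x_{i+1} = (x_i − a_i)/2, with x_0 = x:
  x_0 = 17/13;  a_0 = 1;  x_1 = (x_0 − 1)/2 = 2/13
  x_1 = 2/13;  a_1 = 0;  x_2 = (x_1 − 0)/2 = 1/13
  x_2 = 1/13;  a_2 = 1;  x_3 = (x_2 − 1)/2 = -6/13
  x_3 = -6/13;  a_3 = 0;  x_4 = (x_3 − 0)/2 = -3/13
  x_4 = -3/13;  a_4 = 1;  x_5 = (x_4 − 1)/2 = -8/13
Digits: (1, 0, 1, 0, 1).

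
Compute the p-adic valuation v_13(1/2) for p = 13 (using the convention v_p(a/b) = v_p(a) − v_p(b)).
v_13(1/2) = 0

Factor powers of 13 from the numerator and denominator of the reduced fraction: 1 = 13^0 · 1 and 2 = 13^0 · 2. Apply v_p(a/b) = v_p(a) − v_p(b): v_13(1/2) = 0 − 0 = 0.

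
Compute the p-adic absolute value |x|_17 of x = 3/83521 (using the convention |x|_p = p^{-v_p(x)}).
|3/83521|_17 = 83521

Step 1 — compute v_17(x) by factoring powers of 17 out of the numerator and denominator: v_17(3/83521) = -4. Step 2 — apply |x|_p = p^{-v_p(x)} = 17^{4} = 83521.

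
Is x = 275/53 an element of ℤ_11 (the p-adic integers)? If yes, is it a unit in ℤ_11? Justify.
x ∈ ℤ_11 but not a unit; v_11(x) = 1 > 0

ℤ_11 = {x ∈ ℚ_11 : v_11(x) ≥ 0} and ℤ_11^× = {x ∈ ℤ_11 : v_11(x) = 0}. Here v_11(275/53) = v_11(num) − v_11(den) = 1; compare against these criteria.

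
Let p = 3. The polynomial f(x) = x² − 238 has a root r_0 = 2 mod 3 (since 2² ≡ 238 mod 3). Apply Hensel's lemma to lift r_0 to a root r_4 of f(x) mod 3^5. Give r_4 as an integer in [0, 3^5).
r_4 = 101 (mod 243)

Hensel's recurrence: r_{i+1} = r_i − f(r_i)·(f′(r_i))^{-1} mod 3^{i+2}, with f′(x) = 2x. Iterate:
  r_0 = 2 (mod 3)
  r_1 = 2 (mod 9)
  r_2 = 20 (mod 27)
  r_3 = 20 (mod 81)
  r_4 = 101 (mod 243)
Final: r_4 = 101, and one checks f(r_4) ≡ 0 mod 3^5.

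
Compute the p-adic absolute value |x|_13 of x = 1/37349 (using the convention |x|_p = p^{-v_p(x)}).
|1/37349|_13 = 2197

Step 1 — compute v_13(x) by factoring powers of 13 out of the numerator and denominator: v_13(1/37349) = -3. Step 2 — apply |x|_p = p^{-v_p(x)} = 13^{3} = 2197.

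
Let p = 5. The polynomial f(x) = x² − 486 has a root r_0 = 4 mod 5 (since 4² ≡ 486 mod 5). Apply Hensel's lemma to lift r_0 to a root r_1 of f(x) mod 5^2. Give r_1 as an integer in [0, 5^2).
r_1 = 19 (mod 25)

Hensel's recurrence: r_{i+1} = r_i − f(r_i)·(f′(r_i))^{-1} mod 5^{i+2}, with f′(x) = 2x. Iterate:
  r_0 = 4 (mod 5)
  r_1 = 19 (mod 25)
Final: r_1 = 19, and one checks f(r_1) ≡ 0 mod 5^2.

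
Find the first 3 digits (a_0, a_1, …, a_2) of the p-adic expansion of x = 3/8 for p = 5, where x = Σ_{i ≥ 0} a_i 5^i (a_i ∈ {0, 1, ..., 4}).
(a_0, …, a_2) = (1, 3, 0)

v_5(3/8) = 0 (numerator and denominator both coprime to 5), so x ∈ ℤ_5^×. Compute digits iteratively via a_i = x_i mod 5, x_{i+1} = (x_i − a_i)/5, with x_0 = x:
  x_0 = 3/8;  a_0 = 1;  x_1 = (x_0 − 1)/5 = -1/8
  x_1 = -1/8;  a_1 = 3;  x_2 = (x_1 − 3)/5 = -5/8
  x_2 = -5/8;  a_2 = 0;  x_3 = (x_2 − 0)/5 = -1/8
Digits: (1, 3, 0).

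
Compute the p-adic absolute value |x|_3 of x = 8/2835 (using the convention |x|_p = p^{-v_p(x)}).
|8/2835|_3 = 81

Step 1 — compute v_3(x) by factoring powers of 3 out of the numerator and denominator: v_3(8/2835) = -4. Step 2 — apply |x|_p = p^{-v_p(x)} = 3^{4} = 81.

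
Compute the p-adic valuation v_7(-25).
v_7(-25) = 0

v_7(n) is the largest exponent k such that 7^k divides n. Factor out: -25 = -7^0 · 25. (Sign doesn't affect v_p.) So v_7(-25) = 0.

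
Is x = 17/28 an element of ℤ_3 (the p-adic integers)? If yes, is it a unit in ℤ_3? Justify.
x ∈ ℤ_3^× (unit); v_3(x) = 0

ℤ_3 = {x ∈ ℚ_3 : v_3(x) ≥ 0} and ℤ_3^× = {x ∈ ℤ_3 : v_3(x) = 0}. Here v_3(17/28) = v_3(num) − v_3(den) = 0; compare against these criteria.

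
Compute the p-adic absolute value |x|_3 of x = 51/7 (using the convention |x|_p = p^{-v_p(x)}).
|51/7|_3 = 1/3

Step 1 — compute v_3(x) by factoring powers of 3 out of the numerator and denominator: v_3(51/7) = 1. Step 2 — apply |x|_p = p^{-v_p(x)} = 3^{-1} = 1/3.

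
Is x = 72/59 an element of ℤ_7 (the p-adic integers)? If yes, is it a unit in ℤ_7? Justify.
x ∈ ℤ_7^× (unit); v_7(x) = 0

ℤ_7 = {x ∈ ℚ_7 : v_7(x) ≥ 0} and ℤ_7^× = {x ∈ ℤ_7 : v_7(x) = 0}. Here v_7(72/59) = v_7(num) − v_7(den) = 0; compare against these criteria.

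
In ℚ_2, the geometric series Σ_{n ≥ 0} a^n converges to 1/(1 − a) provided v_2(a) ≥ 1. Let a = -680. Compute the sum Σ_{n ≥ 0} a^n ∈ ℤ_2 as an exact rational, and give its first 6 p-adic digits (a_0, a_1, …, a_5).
Σ a^n = 1/(1 − a) = 1/681;  first 6 digits = (1, 0, 0, 1, 1, 0)

v_2(a) = 3 ≥ 1, so the series converges in ℤ_2 to 1/(1 − a) = 1/(1 − (-680)) = 1/681. Expand this rational in ℤ_2: compute digits iteratively via d_i = x_i mod 2, x_{i+1} = (x_i − d_i)/2. The first 6 digits are (1, 0, 0, 1, 1, 0).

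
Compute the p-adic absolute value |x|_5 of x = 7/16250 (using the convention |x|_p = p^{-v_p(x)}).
|7/16250|_5 = 625

Step 1 — compute v_5(x) by factoring powers of 5 out of the numerator and denominator: v_5(7/16250) = -4. Step 2 — apply |x|_p = p^{-v_p(x)} = 5^{4} = 625.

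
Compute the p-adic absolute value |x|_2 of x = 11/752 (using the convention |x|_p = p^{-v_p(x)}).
|11/752|_2 = 16

Step 1 — compute v_2(x) by factoring powers of 2 out of the numerator and denominator: v_2(11/752) = -4. Step 2 — apply |x|_p = p^{-v_p(x)} = 2^{4} = 16.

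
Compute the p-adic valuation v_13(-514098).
v_13(-514098) = 4

v_13(n) is the largest exponent k such that 13^k divides n. Factor out: -514098 = -13^4 · 18. (Sign doesn't affect v_p.) So v_13(-514098) = 4.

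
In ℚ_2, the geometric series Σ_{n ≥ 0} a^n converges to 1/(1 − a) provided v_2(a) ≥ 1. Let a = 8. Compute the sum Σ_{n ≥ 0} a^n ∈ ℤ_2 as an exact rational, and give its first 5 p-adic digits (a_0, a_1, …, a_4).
Σ a^n = 1/(1 − a) = -1/7;  first 5 digits = (1, 0, 0, 1, 0)

v_2(a) = 3 ≥ 1, so the series converges in ℤ_2 to 1/(1 − a) = 1/(1 − 8) = -1/7. Expand this rational in ℤ_2: compute digits iteratively via d_i = x_i mod 2, x_{i+1} = (x_i − d_i)/2. The first 5 digits are (1, 0, 0, 1, 0).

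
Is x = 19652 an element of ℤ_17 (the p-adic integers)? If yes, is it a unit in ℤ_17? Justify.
x ∈ ℤ_17 but not a unit; v_17(x) = 3 > 0

ℤ_17 = {x ∈ ℚ_17 : v_17(x) ≥ 0} and ℤ_17^× = {x ∈ ℤ_17 : v_17(x) = 0}. Here v_17(19652) = v_17(num) − v_17(den) = 3; compare against these criteria.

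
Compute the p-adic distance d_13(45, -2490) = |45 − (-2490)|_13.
d_13(45, -2490) = 1/169

Step 1 — x − y = 45 − (-2490) = 2535. Step 2 — v_13(2535) = 2 (factor: 2535 = (13^2 · 15); the sign does not affect v_p). Step 3 — |x − y|_13 = 13^{-2} = 1/169.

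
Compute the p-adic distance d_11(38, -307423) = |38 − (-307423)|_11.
d_11(38, -307423) = 1/14641

Step 1 — x − y = 38 − (-307423) = 307461. Step 2 — v_11(307461) = 4 (factor: 307461 = (11^4 · 21); the sign does not affect v_p). Step 3 — |x − y|_11 = 11^{-4} = 1/14641.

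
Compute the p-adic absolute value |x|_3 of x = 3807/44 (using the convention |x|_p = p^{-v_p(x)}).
|3807/44|_3 = 1/81

Step 1 — compute v_3(x) by factoring powers of 3 out of the numerator and denominator: v_3(3807/44) = 4. Step 2 — apply |x|_p = p^{-v_p(x)} = 3^{-4} = 1/81.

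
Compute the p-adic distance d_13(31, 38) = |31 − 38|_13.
d_13(31, 38) = 1

Step 1 — x − y = 31 − 38 = -7. Step 2 — v_13(-7) = 0 (factor: -7 = −(13^0 · 7); the sign does not affect v_p). Step 3 — |x − y|_13 = 13^{0} = 1.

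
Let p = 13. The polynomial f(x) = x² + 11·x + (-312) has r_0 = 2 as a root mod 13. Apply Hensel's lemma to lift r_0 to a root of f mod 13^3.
r_2 = 2173 (mod 2197)

Hensel: r_{i+1} = r_i − f(r_i)·(f′(r_i))^{-1} mod 13^{i+2}, f′(x) = 2x + 11. Iterate:
  r_0 = 2 (mod 13)
  r_1 = 145 (mod 169)
  r_2 = 2173 (mod 2197)
Final: r = 2173 satisfies f(r) ≡ 0 mod 13^3.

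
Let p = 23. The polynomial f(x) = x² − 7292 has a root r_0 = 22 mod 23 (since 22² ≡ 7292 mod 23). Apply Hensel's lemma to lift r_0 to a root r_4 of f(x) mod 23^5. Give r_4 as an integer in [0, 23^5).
r_4 = 1891496 (mod 6436343)

Hensel's recurrence: r_{i+1} = r_i − f(r_i)·(f′(r_i))^{-1} mod 23^{i+2}, with f′(x) = 2x. Iterate:
  r_0 = 22 (mod 23)
  r_1 = 321 (mod 529)
  r_2 = 5611 (mod 12167)
  r_3 = 212450 (mod 279841)
  r_4 = 1891496 (mod 6436343)
Final: r_4 = 1891496, and one checks f(r_4) ≡ 0 mod 23^5.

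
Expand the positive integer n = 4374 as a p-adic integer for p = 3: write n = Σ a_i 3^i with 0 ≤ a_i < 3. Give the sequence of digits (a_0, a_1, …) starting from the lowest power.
(a_0, a_1, …) = (0, 0, 0, 0, 0, 0, 0, 2)

Repeated division by 3 gives the digits low-to-high: 4374 = 2·3^7. Digit sequence: (0, 0, 0, 0, 0, 0, 0, 2).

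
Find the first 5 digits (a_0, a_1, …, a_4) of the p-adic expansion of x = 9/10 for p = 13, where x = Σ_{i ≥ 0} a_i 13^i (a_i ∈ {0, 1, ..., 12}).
(a_0, …, a_4) = (10, 11, 3, 1, 9)

v_13(9/10) = 0 (numerator and denominator both coprime to 13), so x ∈ ℤ_13^×. Compute digits iteratively via a_i = x_i mod 13, x_{i+1} = (x_i − a_i)/13, with x_0 = x:
  x_0 = 9/10;  a_0 = 10;  x_1 = (x_0 − 10)/13 = -7/10
  x_1 = -7/10;  a_1 = 11;  x_2 = (x_1 − 11)/13 = -9/10
  x_2 = -9/10;  a_2 = 3;  x_3 = (x_2 − 3)/13 = -3/10
  x_3 = -3/10;  a_3 = 1;  x_4 = (x_3 − 1)/13 = -1/10
  x_4 = -1/10;  a_4 = 9;  x_5 = (x_4 − 9)/13 = -7/10
Digits: (10, 11, 3, 1, 9).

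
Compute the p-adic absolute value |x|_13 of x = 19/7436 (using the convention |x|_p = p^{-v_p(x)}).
|19/7436|_13 = 169

Step 1 — compute v_13(x) by factoring powers of 13 out of the numerator and denominator: v_13(19/7436) = -2. Step 2 — apply |x|_p = p^{-v_p(x)} = 13^{2} = 169.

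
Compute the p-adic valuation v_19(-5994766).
v_19(-5994766) = 4

v_19(n) is the largest exponent k such that 19^k divides n. Factor out: -5994766 = -19^4 · 46. (Sign doesn't affect v_p.) So v_19(-5994766) = 4.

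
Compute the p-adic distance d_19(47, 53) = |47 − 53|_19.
d_19(47, 53) = 1

Step 1 — x − y = 47 − 53 = -6. Step 2 — v_19(-6) = 0 (factor: -6 = −(19^0 · 6); the sign does not affect v_p). Step 3 — |x − y|_19 = 19^{0} = 1.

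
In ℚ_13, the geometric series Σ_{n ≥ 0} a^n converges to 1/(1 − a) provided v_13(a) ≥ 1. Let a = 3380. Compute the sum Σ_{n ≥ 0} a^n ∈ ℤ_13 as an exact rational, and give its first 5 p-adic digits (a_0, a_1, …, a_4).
Σ a^n = 1/(1 − a) = -1/3379;  first 5 digits = (1, 0, 7, 1, 10)

v_13(a) = 2 ≥ 1, so the series converges in ℤ_13 to 1/(1 − a) = 1/(1 − 3380) = -1/3379. Expand this rational in ℤ_13: compute digits iteratively via d_i = x_i mod 13, x_{i+1} = (x_i − d_i)/13. The first 5 digits are (1, 0, 7, 1, 10).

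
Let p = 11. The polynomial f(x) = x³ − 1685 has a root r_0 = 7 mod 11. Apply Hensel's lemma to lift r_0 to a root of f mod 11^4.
r_3 = 3428 (mod 14641)

Hensel: r_{i+1} = r_i − f(r_i)/f′(r_i) mod 11^{i+2}, where f′(x) = 3x². Iterate:
  r_0 = 7 (mod 11)
  r_1 = 40 (mod 121)
  r_2 = 766 (mod 1331)
  r_3 = 3428 (mod 14641)
Final: r = 3428 with f(r) ≡ 0 mod 11^4.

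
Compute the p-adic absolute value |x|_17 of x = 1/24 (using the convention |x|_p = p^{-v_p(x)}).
|1/24|_17 = 1

Step 1 — compute v_17(x) by factoring powers of 17 out of the numerator and denominator: v_17(1/24) = 0. Step 2 — apply |x|_p = p^{-v_p(x)} = 17^{0} = 1.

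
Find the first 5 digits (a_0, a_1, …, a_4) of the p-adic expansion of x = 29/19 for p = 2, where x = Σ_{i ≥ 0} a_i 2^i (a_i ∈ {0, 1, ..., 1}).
(a_0, …, a_4) = (1, 1, 1, 1, 0)

v_2(29/19) = 0 (numerator and denominator both coprime to 2), so x ∈ ℤ_2^×. Compute digits iteratively via a_i = x_i mod 2, x_{i+1} = (x_i − a_i)/2, with x_0 = x:
  x_0 = 29/19;  a_0 = 1;  x_1 = (x_0 − 1)/2 = 5/19
  x_1 = 5/19;  a_1 = 1;  x_2 = (x_1 − 1)/2 = -7/19
  x_2 = -7/19;  a_2 = 1;  x_3 = (x_2 − 1)/2 = -13/19
  x_3 = -13/19;  a_3 = 1;  x_4 = (x_3 − 1)/2 = -16/19
  x_4 = -16/19;  a_4 = 0;  x_5 = (x_4 − 0)/2 = -8/19
Digits: (1, 1, 1, 1, 0).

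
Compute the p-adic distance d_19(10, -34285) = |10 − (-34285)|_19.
d_19(10, -34285) = 1/6859

Step 1 — x − y = 10 − (-34285) = 34295. Step 2 — v_19(34295) = 3 (factor: 34295 = (19^3 · 5); the sign does not affect v_p). Step 3 — |x − y|_19 = 19^{-3} = 1/6859.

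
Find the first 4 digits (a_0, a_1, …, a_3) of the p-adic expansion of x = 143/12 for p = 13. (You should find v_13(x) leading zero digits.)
(a_0, …, a_3) = (0, 2, 1, 1)

v_13(143/12) = 1, so a_0 = ... = a_0 = 0. Factor out: x = 13^1 · u with u = 11/12 a unit in ℤ_13. Expand u iteratively via a_{v+i} = u_i mod 13, u_{i+1} = (u_i − a_{v+i})/13:
  u_0 = 11/12;  a_1 = 2;  u_1 = (u_0 − 2)/13 = -1/12
  u_1 = -1/12;  a_2 = 1;  u_2 = (u_1 − 1)/13 = -1/12
  u_2 = -1/12;  a_3 = 1;  u_3 = (u_2 − 1)/13 = -1/12
Digits: (0, 2, 1, 1).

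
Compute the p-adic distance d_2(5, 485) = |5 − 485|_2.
d_2(5, 485) = 1/32

Step 1 — x − y = 5 − 485 = -480. Step 2 — v_2(-480) = 5 (factor: -480 = −(2^5 · 15); the sign does not affect v_p). Step 3 — |x − y|_2 = 2^{-5} = 1/32.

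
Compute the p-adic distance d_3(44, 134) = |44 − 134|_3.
d_3(44, 134) = 1/9

Step 1 — x − y = 44 − 134 = -90. Step 2 — v_3(-90) = 2 (factor: -90 = −(3^2 · 10); the sign does not affect v_p). Step 3 — |x − y|_3 = 3^{-2} = 1/9.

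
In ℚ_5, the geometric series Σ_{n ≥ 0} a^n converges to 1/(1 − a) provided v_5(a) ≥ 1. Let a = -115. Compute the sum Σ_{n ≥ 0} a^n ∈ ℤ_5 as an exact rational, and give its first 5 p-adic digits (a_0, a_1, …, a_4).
Σ a^n = 1/(1 − a) = 1/116;  first 5 digits = (1, 2, 4, 2, 3)

v_5(a) = 1 ≥ 1, so the series converges in ℤ_5 to 1/(1 − a) = 1/(1 − (-115)) = 1/116. Expand this rational in ℤ_5: compute digits iteratively via d_i = x_i mod 5, x_{i+1} = (x_i − d_i)/5. The first 5 digits are (1, 2, 4, 2, 3).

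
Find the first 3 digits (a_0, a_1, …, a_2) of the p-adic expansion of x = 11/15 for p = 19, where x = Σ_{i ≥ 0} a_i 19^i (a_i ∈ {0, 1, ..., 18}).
(a_0, …, a_2) = (2, 5, 1)

v_19(11/15) = 0 (numerator and denominator both coprime to 19), so x ∈ ℤ_19^×. Compute digits iteratively via a_i = x_i mod 19, x_{i+1} = (x_i − a_i)/19, with x_0 = x:
  x_0 = 11/15;  a_0 = 2;  x_1 = (x_0 − 2)/19 = -1/15
  x_1 = -1/15;  a_1 = 5;  x_2 = (x_1 − 5)/19 = -4/15
  x_2 = -4/15;  a_2 = 1;  x_3 = (x_2 − 1)/19 = -1/15
Digits: (2, 5, 1).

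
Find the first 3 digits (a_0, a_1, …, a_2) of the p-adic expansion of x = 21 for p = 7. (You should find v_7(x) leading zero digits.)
(a_0, …, a_2) = (0, 3, 0)

v_7(21) = 1, so a_0 = ... = a_0 = 0. Factor out: x = 7^1 · u with u = 3 a unit in ℤ_7. Expand u iteratively via a_{v+i} = u_i mod 7, u_{i+1} = (u_i − a_{v+i})/7:
  u_0 = 3;  a_1 = 3;  u_1 = (u_0 − 3)/7 = 0
  u_1 = 0;  a_2 = 0;  u_2 = (u_1 − 0)/7 = 0
Digits: (0, 3, 0).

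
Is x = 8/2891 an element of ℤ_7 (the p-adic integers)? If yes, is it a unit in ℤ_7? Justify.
x ∉ ℤ_7 (v_7(x) = -2 < 0)

ℤ_7 = {x ∈ ℚ_7 : v_7(x) ≥ 0} and ℤ_7^× = {x ∈ ℤ_7 : v_7(x) = 0}. Here v_7(8/2891) = v_7(num) − v_7(den) = -2; compare against these criteria.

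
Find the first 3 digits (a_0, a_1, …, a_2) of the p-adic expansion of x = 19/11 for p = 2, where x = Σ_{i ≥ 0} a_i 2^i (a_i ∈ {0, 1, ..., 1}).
(a_0, …, a_2) = (1, 0, 0)

v_2(19/11) = 0 (numerator and denominator both coprime to 2), so x ∈ ℤ_2^×. Compute digits iteratively via a_i = x_i mod 2, x_{i+1} = (x_i − a_i)/2, with x_0 = x:
  x_0 = 19/11;  a_0 = 1;  x_1 = (x_0 − 1)/2 = 4/11
  x_1 = 4/11;  a_1 = 0;  x_2 = (x_1 − 0)/2 = 2/11
  x_2 = 2/11;  a_2 = 0;  x_3 = (x_2 − 0)/2 = 1/11
Digits: (1, 0, 0).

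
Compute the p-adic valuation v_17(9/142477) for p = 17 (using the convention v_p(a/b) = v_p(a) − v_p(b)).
v_17(9/142477) = -3

Factor powers of 17 from the numerator and denominator of the reduced fraction: 9 = 17^0 · 9 and 142477 = 17^3 · 29. Apply v_p(a/b) = v_p(a) − v_p(b): v_17(9/142477) = 0 − 3 = -3.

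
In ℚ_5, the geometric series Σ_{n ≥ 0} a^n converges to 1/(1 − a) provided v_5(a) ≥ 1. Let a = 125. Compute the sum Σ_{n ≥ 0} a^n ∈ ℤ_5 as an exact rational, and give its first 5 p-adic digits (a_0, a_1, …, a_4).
Σ a^n = 1/(1 − a) = -1/124;  first 5 digits = (1, 0, 0, 1, 0)

v_5(a) = 3 ≥ 1, so the series converges in ℤ_5 to 1/(1 − a) = 1/(1 − 125) = -1/124. Expand this rational in ℤ_5: compute digits iteratively via d_i = x_i mod 5, x_{i+1} = (x_i − d_i)/5. The first 5 digits are (1, 0, 0, 1, 0).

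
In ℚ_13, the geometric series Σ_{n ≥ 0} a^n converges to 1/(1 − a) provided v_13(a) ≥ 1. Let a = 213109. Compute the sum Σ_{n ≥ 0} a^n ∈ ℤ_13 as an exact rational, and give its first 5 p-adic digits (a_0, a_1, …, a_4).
Σ a^n = 1/(1 − a) = -1/213108;  first 5 digits = (1, 0, 0, 6, 7)

v_13(a) = 3 ≥ 1, so the series converges in ℤ_13 to 1/(1 − a) = 1/(1 − 213109) = -1/213108. Expand this rational in ℤ_13: compute digits iteratively via d_i = x_i mod 13, x_{i+1} = (x_i − d_i)/13. The first 5 digits are (1, 0, 0, 6, 7).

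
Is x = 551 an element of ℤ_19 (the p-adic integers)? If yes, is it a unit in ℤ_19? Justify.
x ∈ ℤ_19 but not a unit; v_19(x) = 1 > 0

ℤ_19 = {x ∈ ℚ_19 : v_19(x) ≥ 0} and ℤ_19^× = {x ∈ ℤ_19 : v_19(x) = 0}. Here v_19(551) = v_19(num) − v_19(den) = 1; compare against these criteria.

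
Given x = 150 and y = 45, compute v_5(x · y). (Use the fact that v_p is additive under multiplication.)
v_5(6750) = 3

v_p(x) = 2 (factor: 150 = 5^2 · 6); v_p(y) = 1 (factor: 45 = 5^1 · 9). Additivity: v_p(xy) = v_p(x) + v_p(y) = 2 + 1 = 3. (Direct check: xy = 6750 = 5^3 · (54).)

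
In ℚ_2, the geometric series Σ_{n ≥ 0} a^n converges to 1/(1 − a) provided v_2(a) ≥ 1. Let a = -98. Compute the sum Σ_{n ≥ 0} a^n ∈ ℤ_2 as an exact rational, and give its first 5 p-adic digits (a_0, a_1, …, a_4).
Σ a^n = 1/(1 − a) = 1/99;  first 5 digits = (1, 1, 0, 1, 0)

v_2(a) = 1 ≥ 1, so the series converges in ℤ_2 to 1/(1 − a) = 1/(1 − (-98)) = 1/99. Expand this rational in ℤ_2: compute digits iteratively via d_i = x_i mod 2, x_{i+1} = (x_i − d_i)/2. The first 5 digits are (1, 1, 0, 1, 0).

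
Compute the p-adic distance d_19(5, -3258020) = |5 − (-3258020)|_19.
d_19(5, -3258020) = 1/130321

Step 1 — x − y = 5 − (-3258020) = 3258025. Step 2 — v_19(3258025) = 4 (factor: 3258025 = (19^4 · 25); the sign does not affect v_p). Step 3 — |x − y|_19 = 19^{-4} = 1/130321.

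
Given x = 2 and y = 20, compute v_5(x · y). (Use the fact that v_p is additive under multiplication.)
v_5(40) = 1

v_p(x) = 0 (factor: 2 = 5^0 · 2); v_p(y) = 1 (factor: 20 = 5^1 · 4). Additivity: v_p(xy) = v_p(x) + v_p(y) = 0 + 1 = 1. (Direct check: xy = 40 = 5^1 · (8).)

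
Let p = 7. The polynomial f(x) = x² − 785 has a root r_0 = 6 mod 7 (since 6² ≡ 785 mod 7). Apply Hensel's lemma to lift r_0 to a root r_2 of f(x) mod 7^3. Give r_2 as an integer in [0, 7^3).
r_2 = 293 (mod 343)

Hensel's recurrence: r_{i+1} = r_i − f(r_i)·(f′(r_i))^{-1} mod 7^{i+2}, with f′(x) = 2x. Iterate:
  r_0 = 6 (mod 7)
  r_1 = 48 (mod 49)
  r_2 = 293 (mod 343)
Final: r_2 = 293, and one checks f(r_2) ≡ 0 mod 7^3.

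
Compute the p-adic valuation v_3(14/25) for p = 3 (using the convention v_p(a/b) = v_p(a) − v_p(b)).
v_3(14/25) = 0

Factor powers of 3 from the numerator and denominator of the reduced fraction: 14 = 3^0 · 14 and 25 = 3^0 · 25. Apply v_p(a/b) = v_p(a) − v_p(b): v_3(14/25) = 0 − 0 = 0.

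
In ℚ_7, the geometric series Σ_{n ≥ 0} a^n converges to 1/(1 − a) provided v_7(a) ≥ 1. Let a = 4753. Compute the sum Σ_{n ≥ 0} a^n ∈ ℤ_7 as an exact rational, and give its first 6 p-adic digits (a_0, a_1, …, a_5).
Σ a^n = 1/(1 − a) = -1/4752;  first 6 digits = (1, 0, 6, 6, 2, 0)

v_7(a) = 2 ≥ 1, so the series converges in ℤ_7 to 1/(1 − a) = 1/(1 − 4753) = -1/4752. Expand this rational in ℤ_7: compute digits iteratively via d_i = x_i mod 7, x_{i+1} = (x_i − d_i)/7. The first 6 digits are (1, 0, 6, 6, 2, 0).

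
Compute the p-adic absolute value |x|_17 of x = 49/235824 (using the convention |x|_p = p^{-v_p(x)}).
|49/235824|_17 = 4913

Step 1 — compute v_17(x) by factoring powers of 17 out of the numerator and denominator: v_17(49/235824) = -3. Step 2 — apply |x|_p = p^{-v_p(x)} = 17^{3} = 4913.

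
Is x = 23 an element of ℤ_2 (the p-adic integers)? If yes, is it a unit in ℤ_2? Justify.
x ∈ ℤ_2^× (unit); v_2(x) = 0

ℤ_2 = {x ∈ ℚ_2 : v_2(x) ≥ 0} and ℤ_2^× = {x ∈ ℤ_2 : v_2(x) = 0}. Here v_2(23) = v_2(num) − v_2(den) = 0; compare against these criteria.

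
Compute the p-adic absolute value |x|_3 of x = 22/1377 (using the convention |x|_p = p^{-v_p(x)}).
|22/1377|_3 = 81

Step 1 — compute v_3(x) by factoring powers of 3 out of the numerator and denominator: v_3(22/1377) = -4. Step 2 — apply |x|_p = p^{-v_p(x)} = 3^{4} = 81.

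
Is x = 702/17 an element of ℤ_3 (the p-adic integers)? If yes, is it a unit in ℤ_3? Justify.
x ∈ ℤ_3 but not a unit; v_3(x) = 3 > 0

ℤ_3 = {x ∈ ℚ_3 : v_3(x) ≥ 0} and ℤ_3^× = {x ∈ ℤ_3 : v_3(x) = 0}. Here v_3(702/17) = v_3(num) − v_3(den) = 3; compare against these criteria.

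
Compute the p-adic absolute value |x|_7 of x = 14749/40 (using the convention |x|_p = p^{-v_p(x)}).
|14749/40|_7 = 1/343

Step 1 — compute v_7(x) by factoring powers of 7 out of the numerator and denominator: v_7(14749/40) = 3. Step 2 — apply |x|_p = p^{-v_p(x)} = 7^{-3} = 1/343.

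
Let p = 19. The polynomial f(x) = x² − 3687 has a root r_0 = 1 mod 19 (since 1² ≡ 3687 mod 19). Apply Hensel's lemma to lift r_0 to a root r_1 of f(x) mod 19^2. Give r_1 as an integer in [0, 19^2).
r_1 = 39 (mod 361)

Hensel's recurrence: r_{i+1} = r_i − f(r_i)·(f′(r_i))^{-1} mod 19^{i+2}, with f′(x) = 2x. Iterate:
  r_0 = 1 (mod 19)
  r_1 = 39 (mod 361)
Final: r_1 = 39, and one checks f(r_1) ≡ 0 mod 19^2.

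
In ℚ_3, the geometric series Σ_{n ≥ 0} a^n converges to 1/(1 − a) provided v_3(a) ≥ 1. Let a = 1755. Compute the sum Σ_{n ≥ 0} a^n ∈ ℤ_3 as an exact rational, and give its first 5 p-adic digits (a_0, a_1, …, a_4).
Σ a^n = 1/(1 − a) = -1/1754;  first 5 digits = (1, 0, 0, 2, 0)

v_3(a) = 3 ≥ 1, so the series converges in ℤ_3 to 1/(1 − a) = 1/(1 − 1755) = -1/1754. Expand this rational in ℤ_3: compute digits iteratively via d_i = x_i mod 3, x_{i+1} = (x_i − d_i)/3. The first 5 digits are (1, 0, 0, 2, 0).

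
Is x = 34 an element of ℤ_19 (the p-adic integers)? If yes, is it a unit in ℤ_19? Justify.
x ∈ ℤ_19^× (unit); v_19(x) = 0

ℤ_19 = {x ∈ ℚ_19 : v_19(x) ≥ 0} and ℤ_19^× = {x ∈ ℤ_19 : v_19(x) = 0}. Here v_19(34) = v_19(num) − v_19(den) = 0; compare against these criteria.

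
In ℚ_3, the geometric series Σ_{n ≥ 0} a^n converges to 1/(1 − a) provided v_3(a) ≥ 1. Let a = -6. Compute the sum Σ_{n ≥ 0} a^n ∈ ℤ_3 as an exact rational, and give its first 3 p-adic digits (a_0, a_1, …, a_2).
Σ a^n = 1/(1 − a) = 1/7;  first 3 digits = (1, 1, 0)

v_3(a) = 1 ≥ 1, so the series converges in ℤ_3 to 1/(1 − a) = 1/(1 − (-6)) = 1/7. Expand this rational in ℤ_3: compute digits iteratively via d_i = x_i mod 3, x_{i+1} = (x_i − d_i)/3. The first 3 digits are (1, 1, 0).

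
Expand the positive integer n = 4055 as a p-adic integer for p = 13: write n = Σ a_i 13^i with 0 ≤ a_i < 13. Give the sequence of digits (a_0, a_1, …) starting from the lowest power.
(a_0, a_1, …) = (12, 12, 10, 1)

Repeated division by 13 gives the digits low-to-high: 4055 = 12 + 12·13^1 + 10·13^2 + 1·13^3. Digit sequence: (12, 12, 10, 1).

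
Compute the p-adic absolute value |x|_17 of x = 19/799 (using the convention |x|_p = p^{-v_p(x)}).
|19/799|_17 = 17

Step 1 — compute v_17(x) by factoring powers of 17 out of the numerator and denominator: v_17(19/799) = -1. Step 2 — apply |x|_p = p^{-v_p(x)} = 17^{1} = 17.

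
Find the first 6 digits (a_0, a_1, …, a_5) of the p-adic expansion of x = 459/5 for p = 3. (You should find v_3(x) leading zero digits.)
(a_0, …, a_5) = (0, 0, 0, 1, 2, 2)

v_3(459/5) = 3, so a_0 = ... = a_2 = 0. Factor out: x = 3^3 · u with u = 17/5 a unit in ℤ_3. Expand u iteratively via a_{v+i} = u_i mod 3, u_{i+1} = (u_i − a_{v+i})/3:
  u_0 = 17/5;  a_3 = 1;  u_1 = (u_0 − 1)/3 = 4/5
  u_1 = 4/5;  a_4 = 2;  u_2 = (u_1 − 2)/3 = -2/5
  u_2 = -2/5;  a_5 = 2;  u_3 = (u_2 − 2)/3 = -4/5
Digits: (0, 0, 0, 1, 2, 2).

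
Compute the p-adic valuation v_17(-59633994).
v_17(-59633994) = 5

v_17(n) is the largest exponent k such that 17^k divides n. Factor out: -59633994 = -17^5 · 42. (Sign doesn't affect v_p.) So v_17(-59633994) = 5.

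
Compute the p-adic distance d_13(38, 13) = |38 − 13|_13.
d_13(38, 13) = 1

Step 1 — x − y = 38 − 13 = 25. Step 2 — v_13(25) = 0 (factor: 25 = (13^0 · 25); the sign does not affect v_p). Step 3 — |x − y|_13 = 13^{0} = 1.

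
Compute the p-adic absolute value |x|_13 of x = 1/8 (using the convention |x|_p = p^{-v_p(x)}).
|1/8|_13 = 1

Step 1 — compute v_13(x) by factoring powers of 13 out of the numerator and denominator: v_13(1/8) = 0. Step 2 — apply |x|_p = p^{-v_p(x)} = 13^{0} = 1.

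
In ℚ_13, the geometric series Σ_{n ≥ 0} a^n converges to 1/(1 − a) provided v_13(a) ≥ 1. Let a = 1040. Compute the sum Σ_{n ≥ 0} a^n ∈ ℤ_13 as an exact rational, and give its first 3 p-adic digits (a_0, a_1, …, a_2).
Σ a^n = 1/(1 − a) = -1/1039;  first 3 digits = (1, 2, 10)

v_13(a) = 1 ≥ 1, so the series converges in ℤ_13 to 1/(1 − a) = 1/(1 − 1040) = -1/1039. Expand this rational in ℤ_13: compute digits iteratively via d_i = x_i mod 13, x_{i+1} = (x_i − d_i)/13. The first 3 digits are (1, 2, 10).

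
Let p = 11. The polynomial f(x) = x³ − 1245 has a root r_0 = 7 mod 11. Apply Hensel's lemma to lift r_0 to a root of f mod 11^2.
r_1 = 51 (mod 121)

Hensel: r_{i+1} = r_i − f(r_i)/f′(r_i) mod 11^{i+2}, where f′(x) = 3x². Iterate:
  r_0 = 7 (mod 11)
  r_1 = 51 (mod 121)
Final: r = 51 with f(r) ≡ 0 mod 11^2.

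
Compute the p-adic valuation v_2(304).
v_2(304) = 4

v_2(n) is the largest exponent k such that 2^k divides n. Factor out: 304 = 2^4 · 19. (Sign doesn't affect v_p.) So v_2(304) = 4.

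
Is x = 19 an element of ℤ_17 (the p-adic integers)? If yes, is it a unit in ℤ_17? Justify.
x ∈ ℤ_17^× (unit); v_17(x) = 0

ℤ_17 = {x ∈ ℚ_17 : v_17(x) ≥ 0} and ℤ_17^× = {x ∈ ℤ_17 : v_17(x) = 0}. Here v_17(19) = v_17(num) − v_17(den) = 0; compare against these criteria.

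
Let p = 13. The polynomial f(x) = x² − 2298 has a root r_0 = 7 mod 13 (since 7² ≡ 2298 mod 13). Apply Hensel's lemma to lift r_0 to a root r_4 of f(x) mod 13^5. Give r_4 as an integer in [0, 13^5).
r_4 = 365775 (mod 371293)

Hensel's recurrence: r_{i+1} = r_i − f(r_i)·(f′(r_i))^{-1} mod 13^{i+2}, with f′(x) = 2x. Iterate:
  r_0 = 7 (mod 13)
  r_1 = 59 (mod 169)
  r_2 = 1073 (mod 2197)
  r_3 = 23043 (mod 28561)
  r_4 = 365775 (mod 371293)
Final: r_4 = 365775, and one checks f(r_4) ≡ 0 mod 13^5.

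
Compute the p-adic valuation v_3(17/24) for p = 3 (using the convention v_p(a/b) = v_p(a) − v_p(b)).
v_3(17/24) = -1

Factor powers of 3 from the numerator and denominator of the reduced fraction: 17 = 3^0 · 17 and 24 = 3^1 · 8. Apply v_p(a/b) = v_p(a) − v_p(b): v_3(17/24) = 0 − 1 = -1.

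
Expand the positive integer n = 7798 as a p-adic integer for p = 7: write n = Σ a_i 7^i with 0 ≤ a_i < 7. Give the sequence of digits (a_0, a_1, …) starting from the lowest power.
(a_0, a_1, …) = (0, 1, 5, 1, 3)

Repeated division by 7 gives the digits low-to-high: 7798 = 1·7^1 + 5·7^2 + 1·7^3 + 3·7^4. Digit sequence: (0, 1, 5, 1, 3).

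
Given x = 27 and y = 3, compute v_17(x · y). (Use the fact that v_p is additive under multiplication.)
v_17(81) = 0

v_p(x) = 0 (factor: 27 = 17^0 · 27); v_p(y) = 0 (factor: 3 = 17^0 · 3). Additivity: v_p(xy) = v_p(x) + v_p(y) = 0 + 0 = 0. (Direct check: xy = 81 = 17^0 · (81).)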